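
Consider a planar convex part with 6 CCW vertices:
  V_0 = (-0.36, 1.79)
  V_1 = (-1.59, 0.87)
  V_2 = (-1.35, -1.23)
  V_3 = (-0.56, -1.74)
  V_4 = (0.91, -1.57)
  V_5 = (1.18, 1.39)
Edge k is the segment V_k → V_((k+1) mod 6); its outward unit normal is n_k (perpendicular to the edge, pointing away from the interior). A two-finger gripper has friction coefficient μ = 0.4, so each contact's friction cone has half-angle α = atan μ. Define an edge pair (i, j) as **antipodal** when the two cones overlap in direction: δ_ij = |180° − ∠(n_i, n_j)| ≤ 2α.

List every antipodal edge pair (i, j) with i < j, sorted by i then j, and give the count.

α = atan 0.4 = 21.80°;  2α = 43.60°
n_0 = (-0.5990, +0.8008)
n_1 = (-0.9935, -0.1135)
n_2 = (-0.5424, -0.8401)
n_3 = (+0.1149, -0.9934)
n_4 = (+0.9959, -0.0908)
n_5 = (+0.2514, +0.9679)
  (0,1): δ = 120.28°  ·
  (0,2): δ = 69.64°  ·
  (0,3): δ = 30.20°  ✓
  (0,4): δ = 47.99°  ·
  (0,5): δ = 128.64°  ·
  (1,2): δ = 129.36°  ·
  (1,3): δ = 89.92°  ·
  (1,4): δ = 11.73°  ✓
  (1,5): δ = 68.92°  ·
  (2,3): δ = 140.56°  ·
  (2,4): δ = 62.37°  ·
  (2,5): δ = 18.28°  ✓
  (3,4): δ = 101.81°  ·
  (3,5): δ = 21.16°  ✓
  (4,5): δ = 99.35°  ·
antipodal pairs: 4

count = 4; pairs: (0,3), (1,4), (2,5), (3,5)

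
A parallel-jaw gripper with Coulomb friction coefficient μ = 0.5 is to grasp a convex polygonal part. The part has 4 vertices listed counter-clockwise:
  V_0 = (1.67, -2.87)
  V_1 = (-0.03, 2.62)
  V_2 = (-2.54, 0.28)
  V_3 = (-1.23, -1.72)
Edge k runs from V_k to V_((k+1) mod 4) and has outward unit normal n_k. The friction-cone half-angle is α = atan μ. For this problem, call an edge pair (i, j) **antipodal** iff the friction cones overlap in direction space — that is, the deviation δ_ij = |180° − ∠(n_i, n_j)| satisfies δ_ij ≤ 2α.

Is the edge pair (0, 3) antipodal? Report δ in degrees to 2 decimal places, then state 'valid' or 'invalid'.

δ = 51.16°, valid

α = atan 0.5 = 26.57°;  2α = 53.13°
edge 0: e_0 = (-1.70, +5.49);  n_0 = (+0.9553, +0.2958)
edge 3: e_3 = (+2.90, -1.15);  n_3 = (-0.3686, -0.9296)
∠(n_0, n_3) = 128.84°
δ = |180° − 128.84°| = 51.16°
51.16° ≤ 2α = 53.13°  →  valid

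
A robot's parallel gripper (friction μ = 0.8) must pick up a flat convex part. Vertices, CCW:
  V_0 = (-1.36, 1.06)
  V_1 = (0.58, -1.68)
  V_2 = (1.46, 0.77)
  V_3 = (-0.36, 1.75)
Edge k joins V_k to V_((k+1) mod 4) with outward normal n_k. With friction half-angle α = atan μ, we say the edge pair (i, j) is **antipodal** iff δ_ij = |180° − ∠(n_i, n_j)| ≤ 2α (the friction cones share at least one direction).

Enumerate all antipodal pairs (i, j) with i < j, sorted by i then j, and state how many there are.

α = atan 0.8 = 38.66°;  2α = 77.32°
n_0 = (-0.8161, -0.5779)
n_1 = (+0.9411, -0.3380)
n_2 = (+0.4741, +0.8805)
n_3 = (-0.5679, +0.8231)
  (0,1): δ = 55.06°  ✓
  (0,2): δ = 26.40°  ✓
  (0,3): δ = 89.31°  ·
  (1,2): δ = 98.54°  ·
  (1,3): δ = 35.64°  ✓
  (2,3): δ = 117.09°  ·
antipodal pairs: 3

count = 3; pairs: (0,1), (0,2), (1,3)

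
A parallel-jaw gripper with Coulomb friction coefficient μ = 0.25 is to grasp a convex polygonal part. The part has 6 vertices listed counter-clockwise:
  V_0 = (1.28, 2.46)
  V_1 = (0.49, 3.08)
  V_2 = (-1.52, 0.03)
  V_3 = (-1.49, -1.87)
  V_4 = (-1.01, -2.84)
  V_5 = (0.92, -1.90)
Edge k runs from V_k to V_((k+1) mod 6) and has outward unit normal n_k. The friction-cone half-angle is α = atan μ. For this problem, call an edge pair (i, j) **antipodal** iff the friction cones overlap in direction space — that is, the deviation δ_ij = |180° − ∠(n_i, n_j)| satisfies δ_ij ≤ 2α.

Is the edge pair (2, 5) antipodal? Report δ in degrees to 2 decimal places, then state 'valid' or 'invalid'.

α = atan 0.25 = 14.04°;  2α = 28.07°
edge 2: e_2 = (+0.03, -1.90);  n_2 = (-0.9999, -0.0158)
edge 5: e_5 = (+0.36, +4.36);  n_5 = (+0.9966, -0.0823)
∠(n_2, n_5) = 174.38°
δ = |180° − 174.38°| = 5.62°
5.62° ≤ 2α = 28.07°  →  valid

δ = 5.62°, valid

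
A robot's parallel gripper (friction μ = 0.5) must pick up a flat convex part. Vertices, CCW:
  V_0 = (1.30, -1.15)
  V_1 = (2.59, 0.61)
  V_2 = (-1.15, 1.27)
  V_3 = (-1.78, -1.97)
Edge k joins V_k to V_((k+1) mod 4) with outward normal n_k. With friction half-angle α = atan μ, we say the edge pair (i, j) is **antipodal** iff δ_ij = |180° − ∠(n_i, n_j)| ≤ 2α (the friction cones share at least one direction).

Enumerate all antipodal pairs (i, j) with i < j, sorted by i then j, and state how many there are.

count = 2; pairs: (0,2), (1,3)

α = atan 0.5 = 26.57°;  2α = 53.13°
n_0 = (+0.8066, -0.5912)
n_1 = (+0.1738, +0.9848)
n_2 = (-0.9816, +0.1909)
n_3 = (+0.2573, -0.9663)
  (0,1): δ = 63.77°  ·
  (0,2): δ = 25.24°  ✓
  (0,3): δ = 141.15°  ·
  (1,2): δ = 91.00°  ·
  (1,3): δ = 24.92°  ✓
  (2,3): δ = 64.09°  ·
antipodal pairs: 2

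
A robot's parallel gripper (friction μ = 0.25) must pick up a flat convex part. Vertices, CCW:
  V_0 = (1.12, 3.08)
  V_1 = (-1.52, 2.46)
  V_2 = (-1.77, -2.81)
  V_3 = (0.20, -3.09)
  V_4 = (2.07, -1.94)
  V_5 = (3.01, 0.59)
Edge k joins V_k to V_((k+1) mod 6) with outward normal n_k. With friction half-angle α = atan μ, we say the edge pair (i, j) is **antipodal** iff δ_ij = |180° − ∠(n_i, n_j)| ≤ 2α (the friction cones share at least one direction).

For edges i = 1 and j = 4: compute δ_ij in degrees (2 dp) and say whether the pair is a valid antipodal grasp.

α = atan 0.25 = 14.04°;  2α = 28.07°
edge 1: e_1 = (-0.25, -5.27);  n_1 = (-0.9989, +0.0474)
edge 4: e_4 = (+0.94, +2.53);  n_4 = (+0.9374, -0.3483)
∠(n_1, n_4) = 162.33°
δ = |180° − 162.33°| = 17.67°
17.67° ≤ 2α = 28.07°  →  valid

δ = 17.67°, valid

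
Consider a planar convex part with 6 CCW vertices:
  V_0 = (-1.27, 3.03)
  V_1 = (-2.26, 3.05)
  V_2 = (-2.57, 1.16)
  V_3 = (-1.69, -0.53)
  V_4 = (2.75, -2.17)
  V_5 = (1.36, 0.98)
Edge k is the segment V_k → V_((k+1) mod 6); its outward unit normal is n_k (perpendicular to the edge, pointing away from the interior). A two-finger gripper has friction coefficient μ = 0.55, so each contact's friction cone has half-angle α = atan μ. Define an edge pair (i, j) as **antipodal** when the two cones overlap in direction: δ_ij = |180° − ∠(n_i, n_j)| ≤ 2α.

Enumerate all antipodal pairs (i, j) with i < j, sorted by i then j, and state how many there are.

α = atan 0.55 = 28.81°;  2α = 57.62°
n_0 = (+0.0202, +0.9998)
n_1 = (-0.9868, +0.1619)
n_2 = (-0.8870, -0.4618)
n_3 = (-0.3465, -0.9381)
n_4 = (+0.9149, +0.4037)
n_5 = (+0.6148, +0.7887)
  (0,1): δ = 98.16°  ·
  (0,2): δ = 61.34°  ·
  (0,3): δ = 19.12°  ✓
  (0,4): δ = 114.97°  ·
  (0,5): δ = 143.22°  ·
  (1,2): δ = 143.18°  ·
  (1,3): δ = 100.96°  ·
  (1,4): δ = 33.13°  ✓
  (1,5): δ = 61.38°  ·
  (2,3): δ = 137.78°  ·
  (2,4): δ = 3.70°  ✓
  (2,5): δ = 24.56°  ✓
  (3,4): δ = 45.92°  ✓
  (3,5): δ = 17.66°  ✓
  (4,5): δ = 151.75°  ·
antipodal pairs: 6

count = 6; pairs: (0,3), (1,4), (2,4), (2,5), (3,4), (3,5)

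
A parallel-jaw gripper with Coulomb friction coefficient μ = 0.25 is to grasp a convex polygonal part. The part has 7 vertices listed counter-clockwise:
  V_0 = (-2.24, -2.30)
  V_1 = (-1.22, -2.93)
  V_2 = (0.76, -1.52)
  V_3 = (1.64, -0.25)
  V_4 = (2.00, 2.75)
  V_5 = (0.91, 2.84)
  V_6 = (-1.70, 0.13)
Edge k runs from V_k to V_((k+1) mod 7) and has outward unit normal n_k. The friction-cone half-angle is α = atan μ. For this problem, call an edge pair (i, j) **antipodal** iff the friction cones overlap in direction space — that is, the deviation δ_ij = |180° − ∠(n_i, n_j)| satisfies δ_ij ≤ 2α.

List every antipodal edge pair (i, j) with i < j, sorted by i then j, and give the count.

α = atan 0.25 = 14.04°;  2α = 28.07°
n_0 = (-0.5255, -0.8508)
n_1 = (+0.5801, -0.8146)
n_2 = (+0.8220, -0.5695)
n_3 = (+0.9929, -0.1191)
n_4 = (+0.0823, +0.9966)
n_5 = (-0.7203, +0.6937)
n_6 = (-0.9762, +0.2169)
  (0,1): δ = 112.84°  ·
  (0,2): δ = 93.02°  ·
  (0,3): δ = 65.14°  ·
  (0,4): δ = 26.98°  ✓
  (0,5): δ = 77.78°  ·
  (0,6): δ = 109.17°  ·
  (1,2): δ = 160.17°  ·
  (1,3): δ = 132.30°  ·
  (1,4): δ = 40.18°  ·
  (1,5): δ = 10.62°  ✓
  (1,6): δ = 42.02°  ·
  (2,3): δ = 152.12°  ·
  (2,4): δ = 60.00°  ·
  (2,5): δ = 9.20°  ✓
  (2,6): δ = 22.19°  ✓
  (3,4): δ = 87.88°  ·
  (3,5): δ = 37.08°  ·
  (3,6): δ = 5.69°  ✓
  (4,5): δ = 129.20°  ·
  (4,6): δ = 97.81°  ·
  (5,6): δ = 148.61°  ·
antipodal pairs: 5

count = 5; pairs: (0,4), (1,5), (2,5), (2,6), (3,6)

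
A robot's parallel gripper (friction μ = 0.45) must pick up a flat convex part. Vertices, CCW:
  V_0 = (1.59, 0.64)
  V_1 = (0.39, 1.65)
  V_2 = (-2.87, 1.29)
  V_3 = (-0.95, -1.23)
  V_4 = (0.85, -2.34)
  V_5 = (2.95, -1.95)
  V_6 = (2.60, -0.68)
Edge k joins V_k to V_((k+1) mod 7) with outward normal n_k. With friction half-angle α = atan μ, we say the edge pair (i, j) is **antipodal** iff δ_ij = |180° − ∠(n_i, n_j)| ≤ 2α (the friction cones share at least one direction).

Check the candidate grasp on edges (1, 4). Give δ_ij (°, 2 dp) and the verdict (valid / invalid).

δ = 4.22°, valid

α = atan 0.45 = 24.23°;  2α = 48.46°
edge 1: e_1 = (-3.26, -0.36);  n_1 = (-0.1098, +0.9940)
edge 4: e_4 = (+2.10, +0.39);  n_4 = (+0.1826, -0.9832)
∠(n_1, n_4) = 175.78°
δ = |180° − 175.78°| = 4.22°
4.22° ≤ 2α = 48.46°  →  valid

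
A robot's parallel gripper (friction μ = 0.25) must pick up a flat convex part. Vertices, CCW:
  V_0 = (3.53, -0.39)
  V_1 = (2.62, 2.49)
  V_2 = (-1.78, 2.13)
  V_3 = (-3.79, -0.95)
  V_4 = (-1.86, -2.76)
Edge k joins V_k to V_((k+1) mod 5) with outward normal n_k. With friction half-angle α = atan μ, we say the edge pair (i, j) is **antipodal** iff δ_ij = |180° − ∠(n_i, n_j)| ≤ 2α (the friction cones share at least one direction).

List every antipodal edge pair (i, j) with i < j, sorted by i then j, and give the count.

count = 1; pairs: (1,4)

α = atan 0.25 = 14.04°;  2α = 28.07°
n_0 = (+0.9535, +0.3013)
n_1 = (-0.0815, +0.9967)
n_2 = (-0.8374, +0.5465)
n_3 = (-0.6841, -0.7294)
n_4 = (+0.4025, -0.9154)
  (0,1): δ = 102.86°  ·
  (0,2): δ = 50.66°  ·
  (0,3): δ = 29.30°  ·
  (0,4): δ = 96.20°  ·
  (1,2): δ = 127.81°  ·
  (1,3): δ = 47.84°  ·
  (1,4): δ = 19.06°  ✓
  (2,3): δ = 100.03°  ·
  (2,4): δ = 33.14°  ·
  (3,4): δ = 113.10°  ·
antipodal pairs: 1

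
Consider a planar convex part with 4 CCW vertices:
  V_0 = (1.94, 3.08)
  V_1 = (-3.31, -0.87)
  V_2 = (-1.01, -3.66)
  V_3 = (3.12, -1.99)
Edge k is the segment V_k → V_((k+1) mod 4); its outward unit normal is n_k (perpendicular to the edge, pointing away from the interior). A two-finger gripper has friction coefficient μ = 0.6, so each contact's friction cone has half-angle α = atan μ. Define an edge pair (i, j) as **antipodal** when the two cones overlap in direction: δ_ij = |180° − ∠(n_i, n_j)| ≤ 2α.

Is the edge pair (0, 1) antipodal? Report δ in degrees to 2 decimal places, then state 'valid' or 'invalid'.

α = atan 0.6 = 30.96°;  2α = 61.93°
edge 0: e_0 = (-5.25, -3.95);  n_0 = (-0.6012, +0.7991)
edge 1: e_1 = (+2.30, -2.79);  n_1 = (-0.7716, -0.6361)
∠(n_0, n_1) = 92.54°
δ = |180° − 92.54°| = 87.46°
87.46° > 2α = 61.93°  →  invalid

δ = 87.46°, invalid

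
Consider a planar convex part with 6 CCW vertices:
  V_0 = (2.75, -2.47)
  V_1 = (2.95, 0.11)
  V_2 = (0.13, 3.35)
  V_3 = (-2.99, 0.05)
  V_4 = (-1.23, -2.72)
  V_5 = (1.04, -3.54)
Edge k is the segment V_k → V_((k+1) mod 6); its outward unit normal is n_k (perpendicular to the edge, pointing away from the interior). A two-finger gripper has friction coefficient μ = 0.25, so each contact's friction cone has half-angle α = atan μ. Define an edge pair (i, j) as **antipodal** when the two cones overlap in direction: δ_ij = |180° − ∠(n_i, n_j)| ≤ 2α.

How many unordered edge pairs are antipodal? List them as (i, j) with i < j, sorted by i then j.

α = atan 0.25 = 14.04°;  2α = 28.07°
n_0 = (+0.9970, -0.0773)
n_1 = (+0.7543, +0.6565)
n_2 = (-0.7266, +0.6870)
n_3 = (-0.8440, -0.5363)
n_4 = (-0.3397, -0.9405)
n_5 = (+0.5304, -0.8477)
  (0,1): δ = 134.53°  ·
  (0,2): δ = 38.96°  ·
  (0,3): δ = 36.86°  ·
  (0,4): δ = 74.57°  ·
  (0,5): δ = 126.47°  ·
  (1,2): δ = 84.43°  ·
  (1,3): δ = 8.60°  ✓
  (1,4): δ = 29.10°  ·
  (1,5): δ = 81.00°  ·
  (2,3): δ = 104.17°  ·
  (2,4): δ = 66.47°  ·
  (2,5): δ = 14.57°  ✓
  (3,4): δ = 142.29°  ·
  (3,5): δ = 90.40°  ·
  (4,5): δ = 128.10°  ·
antipodal pairs: 2

count = 2; pairs: (1,3), (2,5)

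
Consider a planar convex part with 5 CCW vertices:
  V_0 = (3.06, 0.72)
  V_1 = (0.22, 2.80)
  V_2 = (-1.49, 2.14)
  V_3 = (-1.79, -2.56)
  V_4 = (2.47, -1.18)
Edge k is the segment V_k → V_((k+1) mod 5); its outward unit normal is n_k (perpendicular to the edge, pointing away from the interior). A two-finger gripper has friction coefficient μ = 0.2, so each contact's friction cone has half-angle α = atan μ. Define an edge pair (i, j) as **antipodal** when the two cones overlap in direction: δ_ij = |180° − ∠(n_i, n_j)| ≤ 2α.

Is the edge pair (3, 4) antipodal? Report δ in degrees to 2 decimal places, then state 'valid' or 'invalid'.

α = atan 0.2 = 11.31°;  2α = 22.62°
edge 3: e_3 = (+4.26, +1.38);  n_3 = (+0.3082, -0.9513)
edge 4: e_4 = (+0.59, +1.90);  n_4 = (+0.9550, -0.2966)
∠(n_3, n_4) = 54.80°
δ = |180° − 54.80°| = 125.20°
125.20° > 2α = 22.62°  →  invalid

δ = 125.20°, invalid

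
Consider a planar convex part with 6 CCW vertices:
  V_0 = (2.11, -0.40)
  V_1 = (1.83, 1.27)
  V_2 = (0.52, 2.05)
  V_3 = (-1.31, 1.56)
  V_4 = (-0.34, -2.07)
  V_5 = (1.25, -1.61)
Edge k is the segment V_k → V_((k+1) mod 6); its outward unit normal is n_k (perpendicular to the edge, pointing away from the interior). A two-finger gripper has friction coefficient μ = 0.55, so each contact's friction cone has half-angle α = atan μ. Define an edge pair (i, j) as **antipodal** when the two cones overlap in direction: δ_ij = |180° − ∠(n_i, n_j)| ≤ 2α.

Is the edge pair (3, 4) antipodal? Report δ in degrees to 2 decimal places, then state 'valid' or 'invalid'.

α = atan 0.55 = 28.81°;  2α = 57.62°
edge 3: e_3 = (+0.97, -3.63);  n_3 = (-0.9661, -0.2582)
edge 4: e_4 = (+1.59, +0.46);  n_4 = (+0.2779, -0.9606)
∠(n_3, n_4) = 91.17°
δ = |180° − 91.17°| = 88.83°
88.83° > 2α = 57.62°  →  invalid

δ = 88.83°, invalid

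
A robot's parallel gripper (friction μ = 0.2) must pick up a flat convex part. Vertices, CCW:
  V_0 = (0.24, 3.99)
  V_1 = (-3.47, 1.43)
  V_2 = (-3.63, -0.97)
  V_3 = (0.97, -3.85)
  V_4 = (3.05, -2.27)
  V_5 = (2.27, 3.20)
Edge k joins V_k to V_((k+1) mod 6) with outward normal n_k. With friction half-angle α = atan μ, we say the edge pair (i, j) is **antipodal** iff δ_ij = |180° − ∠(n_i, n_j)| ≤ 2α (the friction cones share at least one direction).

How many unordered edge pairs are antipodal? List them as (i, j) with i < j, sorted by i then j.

count = 3; pairs: (0,3), (1,4), (2,5)

α = atan 0.2 = 11.31°;  2α = 22.62°
n_0 = (-0.5679, +0.8231)
n_1 = (-0.9978, +0.0665)
n_2 = (-0.5307, -0.8476)
n_3 = (+0.6049, -0.7963)
n_4 = (+0.9900, +0.1412)
n_5 = (+0.3627, +0.9319)
  (0,1): δ = 128.42°  ·
  (0,2): δ = 66.66°  ·
  (0,3): δ = 2.61°  ✓
  (0,4): δ = 63.51°  ·
  (0,5): δ = 124.13°  ·
  (1,2): δ = 118.24°  ·
  (1,3): δ = 48.97°  ·
  (1,4): δ = 11.93°  ✓
  (1,5): δ = 72.55°  ·
  (2,3): δ = 110.73°  ·
  (2,4): δ = 49.83°  ·
  (2,5): δ = 10.79°  ✓
  (3,4): δ = 119.11°  ·
  (3,5): δ = 58.48°  ·
  (4,5): δ = 119.38°  ·
antipodal pairs: 3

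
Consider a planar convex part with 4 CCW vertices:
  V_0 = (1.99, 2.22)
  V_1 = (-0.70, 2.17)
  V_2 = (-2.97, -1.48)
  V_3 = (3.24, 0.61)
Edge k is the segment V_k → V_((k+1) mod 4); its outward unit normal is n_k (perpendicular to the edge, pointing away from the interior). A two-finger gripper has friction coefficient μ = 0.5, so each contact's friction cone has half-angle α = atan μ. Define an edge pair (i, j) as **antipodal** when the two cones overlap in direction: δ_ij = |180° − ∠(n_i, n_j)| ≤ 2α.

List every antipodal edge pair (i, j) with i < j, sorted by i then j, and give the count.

α = atan 0.5 = 26.57°;  2α = 53.13°
n_0 = (-0.0186, +0.9998)
n_1 = (-0.8492, +0.5281)
n_2 = (+0.3190, -0.9478)
n_3 = (+0.7899, +0.6133)
  (0,1): δ = 122.94°  ·
  (0,2): δ = 17.54°  ✓
  (0,3): δ = 126.76°  ·
  (1,2): δ = 39.52°  ✓
  (1,3): δ = 69.70°  ·
  (2,3): δ = 70.78°  ·
antipodal pairs: 2

count = 2; pairs: (0,2), (1,2)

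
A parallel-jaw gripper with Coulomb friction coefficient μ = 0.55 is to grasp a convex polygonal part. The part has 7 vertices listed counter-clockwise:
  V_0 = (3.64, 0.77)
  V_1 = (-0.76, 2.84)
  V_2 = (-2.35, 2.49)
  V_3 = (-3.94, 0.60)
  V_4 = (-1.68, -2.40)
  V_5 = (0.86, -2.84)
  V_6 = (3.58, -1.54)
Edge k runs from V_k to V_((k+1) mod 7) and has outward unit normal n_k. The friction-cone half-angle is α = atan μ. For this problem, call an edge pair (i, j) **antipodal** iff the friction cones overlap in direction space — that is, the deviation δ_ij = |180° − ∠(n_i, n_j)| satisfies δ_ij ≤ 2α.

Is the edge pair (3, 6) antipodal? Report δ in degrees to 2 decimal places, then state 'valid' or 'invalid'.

δ = 38.48°, valid

α = atan 0.55 = 28.81°;  2α = 57.62°
edge 3: e_3 = (+2.26, -3.00);  n_3 = (-0.7987, -0.6017)
edge 6: e_6 = (+0.06, +2.31);  n_6 = (+0.9997, -0.0260)
∠(n_3, n_6) = 141.52°
δ = |180° − 141.52°| = 38.48°
38.48° ≤ 2α = 57.62°  →  valid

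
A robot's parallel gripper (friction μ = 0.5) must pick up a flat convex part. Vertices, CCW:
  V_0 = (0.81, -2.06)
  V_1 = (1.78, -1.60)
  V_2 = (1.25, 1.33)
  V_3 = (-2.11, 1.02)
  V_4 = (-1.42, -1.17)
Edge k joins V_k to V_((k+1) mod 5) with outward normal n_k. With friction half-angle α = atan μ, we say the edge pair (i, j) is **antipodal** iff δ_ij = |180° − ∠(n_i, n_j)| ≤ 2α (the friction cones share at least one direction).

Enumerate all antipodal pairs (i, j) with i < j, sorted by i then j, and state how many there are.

count = 3; pairs: (0,2), (1,3), (2,4)

α = atan 0.5 = 26.57°;  2α = 53.13°
n_0 = (+0.4285, -0.9035)
n_1 = (+0.9840, +0.1780)
n_2 = (-0.0919, +0.9958)
n_3 = (-0.9538, -0.3005)
n_4 = (-0.3707, -0.9288)
  (0,1): δ = 105.12°  ·
  (0,2): δ = 20.10°  ✓
  (0,3): δ = 82.12°  ·
  (0,4): δ = 132.87°  ·
  (1,2): δ = 94.98°  ·
  (1,3): δ = 7.23°  ✓
  (1,4): δ = 57.99°  ·
  (2,3): δ = 77.78°  ·
  (2,4): δ = 27.03°  ✓
  (3,4): δ = 129.25°  ·
antipodal pairs: 3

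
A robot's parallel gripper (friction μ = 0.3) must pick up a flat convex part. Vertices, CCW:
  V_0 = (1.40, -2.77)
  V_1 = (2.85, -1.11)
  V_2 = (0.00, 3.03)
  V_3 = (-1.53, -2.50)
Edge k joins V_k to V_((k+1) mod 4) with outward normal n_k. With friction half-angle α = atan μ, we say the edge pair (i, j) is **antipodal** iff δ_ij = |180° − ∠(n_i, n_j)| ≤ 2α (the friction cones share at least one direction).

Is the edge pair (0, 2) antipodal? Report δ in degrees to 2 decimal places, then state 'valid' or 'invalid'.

δ = 25.67°, valid

α = atan 0.3 = 16.70°;  2α = 33.40°
edge 0: e_0 = (+1.45, +1.66);  n_0 = (+0.7531, -0.6579)
edge 2: e_2 = (-1.53, -5.53);  n_2 = (-0.9638, +0.2667)
∠(n_0, n_2) = 154.33°
δ = |180° − 154.33°| = 25.67°
25.67° ≤ 2α = 33.40°  →  valid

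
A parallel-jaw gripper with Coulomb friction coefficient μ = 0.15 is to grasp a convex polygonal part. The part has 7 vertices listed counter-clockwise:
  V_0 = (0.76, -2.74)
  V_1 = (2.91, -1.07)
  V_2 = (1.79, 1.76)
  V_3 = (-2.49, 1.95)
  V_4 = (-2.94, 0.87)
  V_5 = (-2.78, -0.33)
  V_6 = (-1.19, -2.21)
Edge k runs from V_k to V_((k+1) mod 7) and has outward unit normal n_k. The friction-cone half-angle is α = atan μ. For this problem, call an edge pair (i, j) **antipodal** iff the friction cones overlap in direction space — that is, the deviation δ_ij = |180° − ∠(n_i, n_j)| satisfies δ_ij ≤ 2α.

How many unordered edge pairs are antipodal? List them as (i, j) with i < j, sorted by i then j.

α = atan 0.15 = 8.53°;  2α = 17.06°
n_0 = (+0.6134, -0.7897)
n_1 = (+0.9298, +0.3680)
n_2 = (+0.0443, +0.9990)
n_3 = (-0.9231, +0.3846)
n_4 = (-0.9912, -0.1322)
n_5 = (-0.7635, -0.6458)
n_6 = (-0.2623, -0.9650)
  (0,1): δ = 106.25°  ·
  (0,2): δ = 40.38°  ·
  (0,3): δ = 29.54°  ·
  (0,4): δ = 59.76°  ·
  (0,5): δ = 92.38°  ·
  (0,6): δ = 126.96°  ·
  (1,2): δ = 114.13°  ·
  (1,3): δ = 44.21°  ·
  (1,4): δ = 14.00°  ✓
  (1,5): δ = 18.63°  ·
  (1,6): δ = 53.20°  ·
  (2,3): δ = 110.08°  ·
  (2,4): δ = 79.86°  ·
  (2,5): δ = 47.24°  ·
  (2,6): δ = 12.66°  ✓
  (3,4): δ = 149.79°  ·
  (3,5): δ = 117.16°  ·
  (3,6): δ = 82.59°  ·
  (4,5): δ = 147.37°  ·
  (4,6): δ = 112.80°  ·
  (5,6): δ = 145.43°  ·
antipodal pairs: 2

count = 2; pairs: (1,4), (2,6)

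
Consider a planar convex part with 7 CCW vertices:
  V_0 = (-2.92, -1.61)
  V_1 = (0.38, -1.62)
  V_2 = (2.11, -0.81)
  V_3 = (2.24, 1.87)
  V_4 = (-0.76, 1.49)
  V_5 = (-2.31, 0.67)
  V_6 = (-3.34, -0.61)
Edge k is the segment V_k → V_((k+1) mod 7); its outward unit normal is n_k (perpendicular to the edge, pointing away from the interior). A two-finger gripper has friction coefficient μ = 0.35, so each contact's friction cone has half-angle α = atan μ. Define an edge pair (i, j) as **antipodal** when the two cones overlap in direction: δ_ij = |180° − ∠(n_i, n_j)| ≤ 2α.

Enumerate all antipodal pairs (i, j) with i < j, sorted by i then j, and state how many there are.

α = atan 0.35 = 19.29°;  2α = 38.58°
n_0 = (-0.0030, -1.0000)
n_1 = (+0.4240, -0.9056)
n_2 = (+0.9988, -0.0485)
n_3 = (-0.1257, +0.9921)
n_4 = (-0.4676, +0.8839)
n_5 = (-0.7791, +0.6269)
n_6 = (-0.9220, -0.3872)
  (0,1): δ = 154.74°  ·
  (0,2): δ = 92.60°  ·
  (0,3): δ = 7.39°  ✓
  (0,4): δ = 28.05°  ✓
  (0,5): δ = 51.35°  ·
  (0,6): δ = 112.96°  ·
  (1,2): δ = 117.87°  ·
  (1,3): δ = 17.87°  ✓
  (1,4): δ = 2.79°  ✓
  (1,5): δ = 26.09°  ✓
  (1,6): δ = 87.69°  ·
  (2,3): δ = 80.00°  ·
  (2,4): δ = 59.34°  ·
  (2,5): δ = 36.05°  ✓
  (2,6): δ = 25.56°  ✓
  (3,4): δ = 159.34°  ·
  (3,5): δ = 136.04°  ·
  (3,6): δ = 74.44°  ·
  (4,5): δ = 156.70°  ·
  (4,6): δ = 95.10°  ·
  (5,6): δ = 118.39°  ·
antipodal pairs: 7

count = 7; pairs: (0,3), (0,4), (1,3), (1,4), (1,5), (2,5), (2,6)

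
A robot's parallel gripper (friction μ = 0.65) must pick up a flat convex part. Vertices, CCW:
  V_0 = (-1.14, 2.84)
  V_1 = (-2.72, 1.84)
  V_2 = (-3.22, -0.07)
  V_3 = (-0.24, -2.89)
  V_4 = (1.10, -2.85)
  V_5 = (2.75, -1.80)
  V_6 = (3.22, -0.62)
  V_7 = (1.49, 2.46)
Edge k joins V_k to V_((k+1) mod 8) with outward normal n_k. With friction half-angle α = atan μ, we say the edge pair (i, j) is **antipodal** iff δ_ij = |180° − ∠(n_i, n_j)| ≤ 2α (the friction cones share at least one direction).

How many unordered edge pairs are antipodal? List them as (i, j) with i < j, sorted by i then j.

count = 11; pairs: (0,3), (0,4), (0,5), (1,4), (1,5), (1,6), (2,6), (2,7), (3,6), (3,7), (4,7)

α = atan 0.65 = 33.02°;  2α = 66.05°
n_0 = (-0.5348, +0.8450)
n_1 = (-0.9674, +0.2532)
n_2 = (-0.6873, -0.7263)
n_3 = (+0.0298, -0.9996)
n_4 = (+0.5369, -0.8437)
n_5 = (+0.9290, -0.3700)
n_6 = (+0.8719, +0.4897)
n_7 = (+0.1430, +0.9897)
  (0,1): δ = 137.00°  ·
  (0,2): δ = 75.75°  ·
  (0,3): δ = 30.62°  ✓
  (0,4): δ = 0.14°  ✓
  (0,5): δ = 35.95°  ✓
  (0,6): δ = 86.99°  ·
  (0,7): δ = 139.45°  ·
  (1,2): δ = 118.75°  ·
  (1,3): δ = 73.62°  ·
  (1,4): δ = 42.86°  ✓
  (1,5): δ = 7.05°  ✓
  (1,6): δ = 43.99°  ✓
  (1,7): δ = 96.45°  ·
  (2,3): δ = 134.87°  ·
  (2,4): δ = 104.11°  ·
  (2,5): δ = 68.30°  ·
  (2,6): δ = 17.26°  ✓
  (2,7): δ = 35.20°  ✓
  (3,4): δ = 149.24°  ·
  (3,5): δ = 113.43°  ·
  (3,6): δ = 62.39°  ✓
  (3,7): δ = 9.93°  ✓
  (4,5): δ = 144.19°  ·
  (4,6): δ = 93.15°  ·
  (4,7): δ = 40.69°  ✓
  (5,6): δ = 128.96°  ·
  (5,7): δ = 76.50°  ·
  (6,7): δ = 127.54°  ·
antipodal pairs: 11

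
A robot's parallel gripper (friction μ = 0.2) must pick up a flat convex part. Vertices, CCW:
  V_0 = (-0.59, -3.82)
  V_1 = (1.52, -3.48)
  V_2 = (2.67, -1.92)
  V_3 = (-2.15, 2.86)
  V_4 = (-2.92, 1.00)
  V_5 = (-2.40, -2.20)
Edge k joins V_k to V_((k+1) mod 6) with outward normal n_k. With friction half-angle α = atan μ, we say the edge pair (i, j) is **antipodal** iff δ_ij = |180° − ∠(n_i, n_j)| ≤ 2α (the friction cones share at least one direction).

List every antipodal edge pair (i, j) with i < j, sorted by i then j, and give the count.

count = 2; pairs: (1,3), (2,5)

α = atan 0.2 = 11.31°;  2α = 22.62°
n_0 = (+0.1591, -0.9873)
n_1 = (+0.8049, -0.5934)
n_2 = (+0.7042, +0.7100)
n_3 = (-0.9240, +0.3825)
n_4 = (-0.9871, -0.1604)
n_5 = (-0.6669, -0.7451)
  (0,1): δ = 135.55°  ·
  (0,2): δ = 53.92°  ·
  (0,3): δ = 58.36°  ·
  (0,4): δ = 90.08°  ·
  (0,5): δ = 129.02°  ·
  (1,2): δ = 98.36°  ·
  (1,3): δ = 13.91°  ✓
  (1,4): δ = 45.63°  ·
  (1,5): δ = 84.57°  ·
  (2,3): δ = 67.73°  ·
  (2,4): δ = 36.01°  ·
  (2,5): δ = 2.93°  ✓
  (3,4): δ = 148.28°  ·
  (3,5): δ = 109.34°  ·
  (4,5): δ = 141.06°  ·
antipodal pairs: 2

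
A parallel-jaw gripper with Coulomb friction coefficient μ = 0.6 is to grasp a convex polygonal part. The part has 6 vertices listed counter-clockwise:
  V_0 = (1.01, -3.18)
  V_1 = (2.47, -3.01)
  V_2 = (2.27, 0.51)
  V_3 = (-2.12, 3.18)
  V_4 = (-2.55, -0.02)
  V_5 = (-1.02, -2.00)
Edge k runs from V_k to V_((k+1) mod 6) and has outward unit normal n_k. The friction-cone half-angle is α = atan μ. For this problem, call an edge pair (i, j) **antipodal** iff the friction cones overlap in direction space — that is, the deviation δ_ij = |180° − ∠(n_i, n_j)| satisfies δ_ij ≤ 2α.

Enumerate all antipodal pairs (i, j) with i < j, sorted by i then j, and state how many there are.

α = atan 0.6 = 30.96°;  2α = 61.93°
n_0 = (+0.1157, -0.9933)
n_1 = (+0.9984, +0.0567)
n_2 = (+0.5196, +0.8544)
n_3 = (-0.9911, +0.1332)
n_4 = (-0.7913, -0.6114)
n_5 = (-0.5025, -0.8646)
  (0,1): δ = 93.39°  ·
  (0,2): δ = 37.95°  ✓
  (0,3): δ = 75.71°  ·
  (0,4): δ = 121.05°  ·
  (0,5): δ = 143.19°  ·
  (1,2): δ = 124.56°  ·
  (1,3): δ = 10.91°  ✓
  (1,4): δ = 34.44°  ✓
  (1,5): δ = 56.58°  ✓
  (2,3): δ = 66.35°  ·
  (2,4): δ = 21.00°  ✓
  (2,5): δ = 1.14°  ✓
  (3,4): δ = 134.65°  ·
  (3,5): δ = 112.52°  ·
  (4,5): δ = 157.86°  ·
antipodal pairs: 6

count = 6; pairs: (0,2), (1,3), (1,4), (1,5), (2,4), (2,5)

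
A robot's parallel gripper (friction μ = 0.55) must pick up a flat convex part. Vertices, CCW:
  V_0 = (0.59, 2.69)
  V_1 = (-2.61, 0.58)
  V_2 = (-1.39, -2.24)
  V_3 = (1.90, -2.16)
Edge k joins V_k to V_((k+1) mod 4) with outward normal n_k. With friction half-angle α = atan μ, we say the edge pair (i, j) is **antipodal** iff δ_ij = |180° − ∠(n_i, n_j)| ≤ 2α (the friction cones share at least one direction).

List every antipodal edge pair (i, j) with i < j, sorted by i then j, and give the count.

α = atan 0.55 = 28.81°;  2α = 57.62°
n_0 = (-0.5505, +0.8348)
n_1 = (-0.9178, -0.3971)
n_2 = (+0.0243, -0.9997)
n_3 = (+0.9654, +0.2608)
  (0,1): δ = 100.01°  ·
  (0,2): δ = 32.01°  ✓
  (0,3): δ = 71.72°  ·
  (1,2): δ = 112.00°  ·
  (1,3): δ = 8.28°  ✓
  (2,3): δ = 76.28°  ·
antipodal pairs: 2

count = 2; pairs: (0,2), (1,3)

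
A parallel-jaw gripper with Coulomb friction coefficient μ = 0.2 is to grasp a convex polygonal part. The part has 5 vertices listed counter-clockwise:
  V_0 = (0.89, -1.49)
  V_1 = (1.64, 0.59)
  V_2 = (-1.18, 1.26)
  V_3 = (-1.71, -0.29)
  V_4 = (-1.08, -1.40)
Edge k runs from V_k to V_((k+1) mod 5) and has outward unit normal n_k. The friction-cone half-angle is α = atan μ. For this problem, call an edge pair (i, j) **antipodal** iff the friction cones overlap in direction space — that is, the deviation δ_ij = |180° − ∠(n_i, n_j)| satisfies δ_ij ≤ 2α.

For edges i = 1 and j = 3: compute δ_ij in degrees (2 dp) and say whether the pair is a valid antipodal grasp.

α = atan 0.2 = 11.31°;  2α = 22.62°
edge 1: e_1 = (-2.82, +0.67);  n_1 = (+0.2312, +0.9729)
edge 3: e_3 = (+0.63, -1.11);  n_3 = (-0.8697, -0.4936)
∠(n_1, n_3) = 132.94°
δ = |180° − 132.94°| = 47.06°
47.06° > 2α = 22.62°  →  invalid

δ = 47.06°, invalid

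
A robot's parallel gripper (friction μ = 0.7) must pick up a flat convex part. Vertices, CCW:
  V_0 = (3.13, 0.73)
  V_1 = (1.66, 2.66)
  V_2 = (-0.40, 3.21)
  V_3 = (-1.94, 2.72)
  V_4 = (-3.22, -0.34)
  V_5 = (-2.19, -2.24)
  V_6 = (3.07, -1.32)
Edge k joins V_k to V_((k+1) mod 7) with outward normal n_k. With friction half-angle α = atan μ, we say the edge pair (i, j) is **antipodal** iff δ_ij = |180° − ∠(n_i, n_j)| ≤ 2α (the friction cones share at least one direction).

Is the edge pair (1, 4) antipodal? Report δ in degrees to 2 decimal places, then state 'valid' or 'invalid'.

δ = 46.59°, valid

α = atan 0.7 = 34.99°;  2α = 69.98°
edge 1: e_1 = (-2.06, +0.55);  n_1 = (+0.2580, +0.9662)
edge 4: e_4 = (+1.03, -1.90);  n_4 = (-0.8791, -0.4766)
∠(n_1, n_4) = 133.41°
δ = |180° − 133.41°| = 46.59°
46.59° ≤ 2α = 69.98°  →  valid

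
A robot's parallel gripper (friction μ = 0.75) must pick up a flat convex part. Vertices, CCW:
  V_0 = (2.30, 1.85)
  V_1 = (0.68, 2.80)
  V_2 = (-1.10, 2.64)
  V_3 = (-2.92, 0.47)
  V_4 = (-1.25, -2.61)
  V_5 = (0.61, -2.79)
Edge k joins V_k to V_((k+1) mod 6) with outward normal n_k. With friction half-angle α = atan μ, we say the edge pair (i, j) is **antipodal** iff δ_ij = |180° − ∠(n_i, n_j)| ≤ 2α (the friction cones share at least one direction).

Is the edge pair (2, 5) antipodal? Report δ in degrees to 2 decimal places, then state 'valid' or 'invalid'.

δ = 19.97°, valid

α = atan 0.75 = 36.87°;  2α = 73.74°
edge 2: e_2 = (-1.82, -2.17);  n_2 = (-0.7662, +0.6426)
edge 5: e_5 = (+1.69, +4.64);  n_5 = (+0.9396, -0.3422)
∠(n_2, n_5) = 160.03°
δ = |180° − 160.03°| = 19.97°
19.97° ≤ 2α = 73.74°  →  valid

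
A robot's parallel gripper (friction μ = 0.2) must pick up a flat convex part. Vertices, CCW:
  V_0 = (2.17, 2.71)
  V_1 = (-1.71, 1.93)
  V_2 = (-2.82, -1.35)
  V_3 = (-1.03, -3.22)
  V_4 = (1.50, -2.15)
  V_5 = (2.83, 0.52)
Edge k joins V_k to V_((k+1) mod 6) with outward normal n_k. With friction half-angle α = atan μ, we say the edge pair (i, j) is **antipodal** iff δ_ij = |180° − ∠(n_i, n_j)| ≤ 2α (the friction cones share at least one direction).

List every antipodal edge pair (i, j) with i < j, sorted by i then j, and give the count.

α = atan 0.2 = 11.31°;  2α = 22.62°
n_0 = (-0.1971, +0.9804)
n_1 = (-0.9472, +0.3206)
n_2 = (-0.7224, -0.6915)
n_3 = (+0.3895, -0.9210)
n_4 = (+0.8951, -0.4459)
n_5 = (+0.9575, +0.2886)
  (0,1): δ = 120.06°  ·
  (0,2): δ = 57.62°  ·
  (0,3): δ = 11.56°  ✓
  (0,4): δ = 52.15°  ·
  (0,5): δ = 95.40°  ·
  (1,2): δ = 117.56°  ·
  (1,3): δ = 48.38°  ·
  (1,4): δ = 7.78°  ✓
  (1,5): δ = 35.47°  ·
  (2,3): δ = 110.82°  ·
  (2,4): δ = 70.23°  ·
  (2,5): δ = 26.98°  ·
  (3,4): δ = 139.40°  ·
  (3,5): δ = 96.15°  ·
  (4,5): δ = 136.75°  ·
antipodal pairs: 2

count = 2; pairs: (0,3), (1,4)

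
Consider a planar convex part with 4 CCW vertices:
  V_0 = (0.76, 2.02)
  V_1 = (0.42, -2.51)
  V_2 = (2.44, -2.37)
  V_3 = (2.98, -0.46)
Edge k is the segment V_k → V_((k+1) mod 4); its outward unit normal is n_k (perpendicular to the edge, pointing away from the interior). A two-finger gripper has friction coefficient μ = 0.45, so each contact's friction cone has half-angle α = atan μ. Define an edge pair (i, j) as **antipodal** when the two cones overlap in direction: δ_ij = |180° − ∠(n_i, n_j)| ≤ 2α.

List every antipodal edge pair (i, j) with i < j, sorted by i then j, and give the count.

α = atan 0.45 = 24.23°;  2α = 48.46°
n_0 = (-0.9972, +0.0748)
n_1 = (+0.0691, -0.9976)
n_2 = (+0.9623, -0.2721)
n_3 = (+0.7451, +0.6670)
  (0,1): δ = 81.74°  ·
  (0,2): δ = 11.49°  ✓
  (0,3): δ = 46.13°  ✓
  (1,2): δ = 109.75°  ·
  (1,3): δ = 52.13°  ·
  (2,3): δ = 122.38°  ·
antipodal pairs: 2

count = 2; pairs: (0,2), (0,3)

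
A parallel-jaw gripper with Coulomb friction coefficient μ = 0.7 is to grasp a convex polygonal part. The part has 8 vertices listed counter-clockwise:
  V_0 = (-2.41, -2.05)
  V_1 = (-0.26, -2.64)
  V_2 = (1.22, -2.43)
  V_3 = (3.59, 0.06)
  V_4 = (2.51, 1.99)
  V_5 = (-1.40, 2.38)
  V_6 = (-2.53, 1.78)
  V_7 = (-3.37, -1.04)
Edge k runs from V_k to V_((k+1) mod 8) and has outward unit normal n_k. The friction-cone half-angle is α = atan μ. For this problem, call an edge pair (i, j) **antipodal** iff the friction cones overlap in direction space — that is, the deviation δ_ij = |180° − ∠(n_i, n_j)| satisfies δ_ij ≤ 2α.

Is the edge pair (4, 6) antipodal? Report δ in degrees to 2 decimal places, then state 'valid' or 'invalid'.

δ = 100.89°, invalid

α = atan 0.7 = 34.99°;  2α = 69.98°
edge 4: e_4 = (-3.91, +0.39);  n_4 = (+0.0993, +0.9951)
edge 6: e_6 = (-0.84, -2.82);  n_6 = (-0.9584, +0.2855)
∠(n_4, n_6) = 79.11°
δ = |180° − 79.11°| = 100.89°
100.89° > 2α = 69.98°  →  invalid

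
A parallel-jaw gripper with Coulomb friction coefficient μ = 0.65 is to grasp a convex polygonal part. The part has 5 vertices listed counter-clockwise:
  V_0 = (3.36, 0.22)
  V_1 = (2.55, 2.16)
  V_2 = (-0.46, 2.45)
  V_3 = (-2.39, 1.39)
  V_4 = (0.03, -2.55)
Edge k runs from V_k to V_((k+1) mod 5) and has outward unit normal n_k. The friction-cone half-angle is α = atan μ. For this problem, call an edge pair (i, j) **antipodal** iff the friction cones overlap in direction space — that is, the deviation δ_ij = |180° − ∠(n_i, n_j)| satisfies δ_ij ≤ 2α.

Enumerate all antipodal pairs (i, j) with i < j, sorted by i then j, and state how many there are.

α = atan 0.65 = 33.02°;  2α = 66.05°
n_0 = (+0.9228, +0.3853)
n_1 = (+0.0959, +0.9954)
n_2 = (-0.4814, +0.8765)
n_3 = (-0.8521, -0.5234)
n_4 = (+0.6395, -0.7688)
  (0,1): δ = 118.16°  ·
  (0,2): δ = 83.89°  ·
  (0,3): δ = 8.90°  ✓
  (0,4): δ = 107.09°  ·
  (1,2): δ = 145.72°  ·
  (1,3): δ = 52.94°  ✓
  (1,4): δ = 45.26°  ✓
  (2,3): δ = 87.22°  ·
  (2,4): δ = 10.98°  ✓
  (3,4): δ = 81.80°  ·
antipodal pairs: 4

count = 4; pairs: (0,3), (1,3), (1,4), (2,4)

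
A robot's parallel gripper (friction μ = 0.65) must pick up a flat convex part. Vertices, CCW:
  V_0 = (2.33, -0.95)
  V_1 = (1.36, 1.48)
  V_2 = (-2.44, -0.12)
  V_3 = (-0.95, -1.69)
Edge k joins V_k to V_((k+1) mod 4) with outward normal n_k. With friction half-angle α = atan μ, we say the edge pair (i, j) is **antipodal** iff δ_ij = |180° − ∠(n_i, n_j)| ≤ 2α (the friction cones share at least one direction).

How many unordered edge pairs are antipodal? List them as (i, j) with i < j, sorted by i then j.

α = atan 0.65 = 33.02°;  2α = 66.05°
n_0 = (+0.9287, +0.3707)
n_1 = (-0.3881, +0.9216)
n_2 = (-0.7253, -0.6884)
n_3 = (+0.2201, -0.9755)
  (0,1): δ = 88.93°  ·
  (0,2): δ = 21.74°  ✓
  (0,3): δ = 80.95°  ·
  (1,2): δ = 69.33°  ·
  (1,3): δ = 10.12°  ✓
  (2,3): δ = 120.79°  ·
antipodal pairs: 2

count = 2; pairs: (0,2), (1,3)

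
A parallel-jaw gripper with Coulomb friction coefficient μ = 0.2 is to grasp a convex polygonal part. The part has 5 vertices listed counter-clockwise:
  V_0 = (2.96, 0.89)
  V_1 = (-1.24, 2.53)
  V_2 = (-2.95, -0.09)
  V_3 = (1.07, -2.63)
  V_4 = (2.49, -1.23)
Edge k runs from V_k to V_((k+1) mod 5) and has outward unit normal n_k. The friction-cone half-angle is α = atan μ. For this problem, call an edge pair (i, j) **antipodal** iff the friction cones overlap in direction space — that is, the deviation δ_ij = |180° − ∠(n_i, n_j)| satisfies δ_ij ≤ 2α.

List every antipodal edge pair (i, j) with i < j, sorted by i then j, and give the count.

α = atan 0.2 = 11.31°;  2α = 22.62°
n_0 = (+0.3637, +0.9315)
n_1 = (-0.8374, +0.5466)
n_2 = (-0.5342, -0.8454)
n_3 = (+0.7021, -0.7121)
n_4 = (+0.9763, -0.2164)
  (0,1): δ = 101.80°  ·
  (0,2): δ = 10.96°  ✓
  (0,3): δ = 65.92°  ·
  (0,4): δ = 98.83°  ·
  (1,2): δ = 89.16°  ·
  (1,3): δ = 12.27°  ✓
  (1,4): δ = 20.63°  ✓
  (2,3): δ = 103.12°  ·
  (2,4): δ = 70.21°  ·
  (3,4): δ = 147.09°  ·
antipodal pairs: 3

count = 3; pairs: (0,2), (1,3), (1,4)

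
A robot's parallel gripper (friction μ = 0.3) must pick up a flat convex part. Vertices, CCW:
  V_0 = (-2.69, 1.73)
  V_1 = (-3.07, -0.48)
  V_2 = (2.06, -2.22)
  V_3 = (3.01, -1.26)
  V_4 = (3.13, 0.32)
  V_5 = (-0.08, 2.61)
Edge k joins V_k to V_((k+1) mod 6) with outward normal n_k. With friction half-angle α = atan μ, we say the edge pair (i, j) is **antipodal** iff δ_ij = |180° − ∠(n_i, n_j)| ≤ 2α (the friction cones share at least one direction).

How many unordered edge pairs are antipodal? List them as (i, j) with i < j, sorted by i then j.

α = atan 0.3 = 16.70°;  2α = 33.40°
n_0 = (-0.9855, +0.1695)
n_1 = (-0.3212, -0.9470)
n_2 = (+0.7108, -0.7034)
n_3 = (+0.9971, -0.0757)
n_4 = (+0.5808, +0.8141)
n_5 = (-0.3195, +0.9476)
  (0,1): δ = 98.98°  ·
  (0,2): δ = 34.94°  ·
  (0,3): δ = 5.41°  ✓
  (0,4): δ = 64.25°  ·
  (0,5): δ = 118.39°  ·
  (1,2): δ = 115.96°  ·
  (1,3): δ = 75.61°  ·
  (1,4): δ = 16.77°  ✓
  (1,5): δ = 37.37°  ·
  (2,3): δ = 139.64°  ·
  (2,4): δ = 80.80°  ·
  (2,5): δ = 26.67°  ✓
  (3,4): δ = 121.16°  ·
  (3,5): δ = 67.02°  ·
  (4,5): δ = 125.86°  ·
antipodal pairs: 3

count = 3; pairs: (0,3), (1,4), (2,5)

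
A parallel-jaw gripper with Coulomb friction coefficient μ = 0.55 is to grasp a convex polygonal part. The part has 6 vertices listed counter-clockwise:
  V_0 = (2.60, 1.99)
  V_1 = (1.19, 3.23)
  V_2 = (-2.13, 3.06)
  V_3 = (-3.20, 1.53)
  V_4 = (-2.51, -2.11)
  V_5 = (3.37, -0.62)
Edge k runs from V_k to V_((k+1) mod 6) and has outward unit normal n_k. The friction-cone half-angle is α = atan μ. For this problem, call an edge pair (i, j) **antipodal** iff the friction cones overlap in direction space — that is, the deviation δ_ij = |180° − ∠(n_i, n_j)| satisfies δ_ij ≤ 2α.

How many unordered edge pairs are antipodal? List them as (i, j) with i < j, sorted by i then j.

count = 6; pairs: (0,3), (0,4), (1,4), (2,4), (2,5), (3,5)

α = atan 0.55 = 28.81°;  2α = 57.62°
n_0 = (+0.6604, +0.7509)
n_1 = (-0.0511, +0.9987)
n_2 = (-0.8195, +0.5731)
n_3 = (-0.9825, -0.1862)
n_4 = (+0.2456, -0.9694)
n_5 = (+0.9591, +0.2830)
  (0,1): δ = 135.74°  ·
  (0,2): δ = 83.64°  ·
  (0,3): δ = 37.94°  ✓
  (0,4): δ = 55.55°  ✓
  (0,5): δ = 147.77°  ·
  (1,2): δ = 127.90°  ·
  (1,3): δ = 82.20°  ·
  (1,4): δ = 11.29°  ✓
  (1,5): δ = 103.51°  ·
  (2,3): δ = 134.30°  ·
  (2,4): δ = 40.81°  ✓
  (2,5): δ = 51.40°  ✓
  (3,4): δ = 86.51°  ·
  (3,5): δ = 5.70°  ✓
  (4,5): δ = 87.78°  ·
antipodal pairs: 6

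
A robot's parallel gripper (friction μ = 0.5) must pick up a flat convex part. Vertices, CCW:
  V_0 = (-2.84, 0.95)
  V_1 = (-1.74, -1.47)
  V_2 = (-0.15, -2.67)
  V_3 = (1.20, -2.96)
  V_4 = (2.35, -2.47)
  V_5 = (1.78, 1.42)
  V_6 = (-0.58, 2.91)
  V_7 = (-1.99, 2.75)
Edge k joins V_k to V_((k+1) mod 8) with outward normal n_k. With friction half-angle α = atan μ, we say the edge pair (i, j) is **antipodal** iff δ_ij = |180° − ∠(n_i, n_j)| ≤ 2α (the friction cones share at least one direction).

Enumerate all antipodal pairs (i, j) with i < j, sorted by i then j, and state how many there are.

α = atan 0.5 = 26.57°;  2α = 53.13°
n_0 = (-0.9104, -0.4138)
n_1 = (-0.6024, -0.7982)
n_2 = (-0.2100, -0.9777)
n_3 = (+0.3920, -0.9200)
n_4 = (+0.9894, +0.1450)
n_5 = (+0.5339, +0.8456)
n_6 = (-0.1128, +0.9936)
n_7 = (-0.9042, +0.4270)
  (0,1): δ = 151.49°  ·
  (0,2): δ = 126.57°  ·
  (0,3): δ = 91.37°  ·
  (0,4): δ = 16.11°  ✓
  (0,5): δ = 33.29°  ✓
  (0,6): δ = 72.03°  ·
  (0,7): δ = 130.28°  ·
  (1,2): δ = 155.08°  ·
  (1,3): δ = 119.88°  ·
  (1,4): δ = 44.62°  ✓
  (1,5): δ = 4.78°  ✓
  (1,6): δ = 43.52°  ✓
  (1,7): δ = 101.76°  ·
  (2,3): δ = 144.80°  ·
  (2,4): δ = 69.54°  ·
  (2,5): δ = 20.14°  ✓
  (2,6): δ = 18.60°  ✓
  (2,7): δ = 76.85°  ·
  (3,4): δ = 104.74°  ·
  (3,5): δ = 55.34°  ·
  (3,6): δ = 16.60°  ✓
  (3,7): δ = 41.64°  ✓
  (4,5): δ = 130.60°  ·
  (4,6): δ = 91.86°  ·
  (4,7): δ = 33.61°  ✓
  (5,6): δ = 141.26°  ·
  (5,7): δ = 83.01°  ·
  (6,7): δ = 121.75°  ·
antipodal pairs: 10

count = 10; pairs: (0,4), (0,5), (1,4), (1,5), (1,6), (2,5), (2,6), (3,6), (3,7), (4,7)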